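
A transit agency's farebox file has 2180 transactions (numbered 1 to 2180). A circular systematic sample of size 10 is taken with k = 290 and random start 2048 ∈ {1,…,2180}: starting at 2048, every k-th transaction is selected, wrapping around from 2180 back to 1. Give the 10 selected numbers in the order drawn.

Selection 1: 2048
Selection 2: 2048 + 290 = 2338 → 2338 − 2180 = 158
Selection 3: 158 + 290 = 448
Selection 4: 448 + 290 = 738
Selection 5: 738 + 290 = 1028
Selection 6: 1028 + 290 = 1318
Selection 7: 1318 + 290 = 1608
Selection 8: 1608 + 290 = 1898
Selection 9: 1898 + 290 = 2188 → 2188 − 2180 = 8
Selection 10: 8 + 290 = 298

2048, 158, 448, 738, 1028, 1318, 1608, 1898, 8, 298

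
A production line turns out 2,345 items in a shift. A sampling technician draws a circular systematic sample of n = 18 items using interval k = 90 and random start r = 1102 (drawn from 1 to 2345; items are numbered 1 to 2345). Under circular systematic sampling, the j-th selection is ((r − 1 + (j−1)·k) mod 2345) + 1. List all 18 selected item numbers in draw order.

Selection 1: 1102
Selection 2: 1102 + 90 = 1192
Selection 3: 1192 + 90 = 1282
Selection 4: 1282 + 90 = 1372
Selection 5: 1372 + 90 = 1462
Selection 6: 1462 + 90 = 1552
Selection 7: 1552 + 90 = 1642
Selection 8: 1642 + 90 = 1732
Selection 9: 1732 + 90 = 1822
Selection 10: 1822 + 90 = 1912
Selection 11: 1912 + 90 = 2002
Selection 12: 2002 + 90 = 2092
Selection 13: 2092 + 90 = 2182
Selection 14: 2182 + 90 = 2272
Selection 15: 2272 + 90 = 2362 → 2362 − 2345 = 17
Selection 16: 17 + 90 = 107
Selection 17: 107 + 90 = 197
Selection 18: 197 + 90 = 287

1102, 1192, 1282, 1372, 1462, 1552, 1642, 1732, 1822, 1912, 2002, 2092, 2182, 2272, 17, 107, 197, 287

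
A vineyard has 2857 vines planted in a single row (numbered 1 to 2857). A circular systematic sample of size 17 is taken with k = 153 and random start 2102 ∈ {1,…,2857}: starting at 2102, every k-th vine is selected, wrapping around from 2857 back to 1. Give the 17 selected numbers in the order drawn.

2102, 2255, 2408, 2561, 2714, 10, 163, 316, 469, 622, 775, 928, 1081, 1234, 1387, 1540, 1693

Selection 1: 2102
Selection 2: 2102 + 153 = 2255
Selection 3: 2255 + 153 = 2408
Selection 4: 2408 + 153 = 2561
Selection 5: 2561 + 153 = 2714
Selection 6: 2714 + 153 = 2867 → 2867 − 2857 = 10
Selection 7: 10 + 153 = 163
Selection 8: 163 + 153 = 316
Selection 9: 316 + 153 = 469
Selection 10: 469 + 153 = 622
Selection 11: 622 + 153 = 775
Selection 12: 775 + 153 = 928
Selection 13: 928 + 153 = 1081
Selection 14: 1081 + 153 = 1234
Selection 15: 1234 + 153 = 1387
Selection 16: 1387 + 153 = 1540
Selection 17: 1540 + 153 = 1693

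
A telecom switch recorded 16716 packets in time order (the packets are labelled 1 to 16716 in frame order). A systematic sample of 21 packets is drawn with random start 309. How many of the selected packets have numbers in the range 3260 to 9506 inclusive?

8

k = 16716/21 = 796
First selection ≥ 3260: 309 + ⌈(3260−309)/796⌉·796 = 309 + 4×796 = 3493
Last selection ≤ 9506: 309 + ⌊(9506−309)/796⌋·796 = 309 + 11×796 = 9065
Count = 11 − 4 + 1 = 8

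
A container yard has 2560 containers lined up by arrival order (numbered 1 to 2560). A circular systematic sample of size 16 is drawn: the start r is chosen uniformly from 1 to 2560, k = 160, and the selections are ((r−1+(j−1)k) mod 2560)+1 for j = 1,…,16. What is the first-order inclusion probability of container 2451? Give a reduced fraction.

For each position j, as r ranges over 1…2560 the j-th selection hits every container exactly once, so container 2451 is selected for exactly 16 of the 2560 starts.
Inclusion probability = 16/2560 = 1/160.

1/160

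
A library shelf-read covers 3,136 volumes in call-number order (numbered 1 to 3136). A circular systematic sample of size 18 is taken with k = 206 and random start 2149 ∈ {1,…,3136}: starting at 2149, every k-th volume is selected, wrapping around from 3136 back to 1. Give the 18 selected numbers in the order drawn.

Selection 1: 2149
Selection 2: 2149 + 206 = 2355
Selection 3: 2355 + 206 = 2561
Selection 4: 2561 + 206 = 2767
Selection 5: 2767 + 206 = 2973
Selection 6: 2973 + 206 = 3179 → 3179 − 3136 = 43
Selection 7: 43 + 206 = 249
Selection 8: 249 + 206 = 455
Selection 9: 455 + 206 = 661
Selection 10: 661 + 206 = 867
Selection 11: 867 + 206 = 1073
Selection 12: 1073 + 206 = 1279
Selection 13: 1279 + 206 = 1485
Selection 14: 1485 + 206 = 1691
Selection 15: 1691 + 206 = 1897
Selection 16: 1897 + 206 = 2103
Selection 17: 2103 + 206 = 2309
Selection 18: 2309 + 206 = 2515

2149, 2355, 2561, 2767, 2973, 43, 249, 455, 661, 867, 1073, 1279, 1485, 1691, 1897, 2103, 2309, 2515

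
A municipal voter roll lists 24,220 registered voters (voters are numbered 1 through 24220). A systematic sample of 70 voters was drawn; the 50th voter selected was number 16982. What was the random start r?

28

k = 24220/70 = 346
r = 16982 − (50−1)×346 = 16982 − 16954 = 28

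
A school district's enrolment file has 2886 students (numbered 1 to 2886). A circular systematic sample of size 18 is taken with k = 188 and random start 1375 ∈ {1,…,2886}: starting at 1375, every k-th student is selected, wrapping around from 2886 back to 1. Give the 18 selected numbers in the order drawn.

Selection 1: 1375
Selection 2: 1375 + 188 = 1563
Selection 3: 1563 + 188 = 1751
Selection 4: 1751 + 188 = 1939
Selection 5: 1939 + 188 = 2127
Selection 6: 2127 + 188 = 2315
Selection 7: 2315 + 188 = 2503
Selection 8: 2503 + 188 = 2691
Selection 9: 2691 + 188 = 2879
Selection 10: 2879 + 188 = 3067 → 3067 − 2886 = 181
Selection 11: 181 + 188 = 369
Selection 12: 369 + 188 = 557
Selection 13: 557 + 188 = 745
Selection 14: 745 + 188 = 933
Selection 15: 933 + 188 = 1121
Selection 16: 1121 + 188 = 1309
Selection 17: 1309 + 188 = 1497
Selection 18: 1497 + 188 = 1685

1375, 1563, 1751, 1939, 2127, 2315, 2503, 2691, 2879, 181, 369, 557, 745, 933, 1121, 1309, 1497, 1685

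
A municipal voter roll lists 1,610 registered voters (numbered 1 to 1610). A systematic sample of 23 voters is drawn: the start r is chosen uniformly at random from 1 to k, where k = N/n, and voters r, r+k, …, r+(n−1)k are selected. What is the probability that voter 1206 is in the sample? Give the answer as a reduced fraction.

1/70

k = 1610/23 = 70.
Voter 1206 is selected iff r ≡ 1206 (mod 70); exactly one such r in {1,…,70}.
Inclusion probability = 1/70.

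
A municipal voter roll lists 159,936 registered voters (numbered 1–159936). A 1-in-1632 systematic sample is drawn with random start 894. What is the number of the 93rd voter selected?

k = 1632
93rd selection = r + (93−1)·k = 894 + 92×1632 = 894 + 150144 = 151038

151038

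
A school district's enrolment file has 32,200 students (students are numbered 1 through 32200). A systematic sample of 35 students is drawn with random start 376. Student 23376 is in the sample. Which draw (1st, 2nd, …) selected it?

26

k = 32200/35 = 920
position = (23376 − 376)/920 + 1 = 23000/920 + 1 = 25 + 1 = 26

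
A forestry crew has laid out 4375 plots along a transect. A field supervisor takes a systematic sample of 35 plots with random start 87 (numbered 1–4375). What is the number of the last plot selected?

4337

k = 4375/35 = 125
35th selection = r + (35−1)·k = 87 + 34×125 = 87 + 4250 = 4337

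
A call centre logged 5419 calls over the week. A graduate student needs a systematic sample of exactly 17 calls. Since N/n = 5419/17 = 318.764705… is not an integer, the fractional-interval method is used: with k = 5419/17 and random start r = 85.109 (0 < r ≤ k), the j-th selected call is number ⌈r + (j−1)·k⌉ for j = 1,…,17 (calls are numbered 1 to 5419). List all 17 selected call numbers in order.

86, 404, 723, 1042, 1361, 1679, 1998, 2317, 2636, 2954, 3273, 3592, 3911, 4230, 4548, 4867, 5186

j=1: r + 0k = 85.109 → ⌈·⌉ = 86
j=2: r + 1k = 403.873705… → ⌈·⌉ = 404
j=3: r + 2k = 722.638411… → ⌈·⌉ = 723
j=4: r + 3k = 1041.403117… → ⌈·⌉ = 1042
j=5: r + 4k = 1360.167823… → ⌈·⌉ = 1361
j=6: r + 5k = 1678.932529… → ⌈·⌉ = 1679
j=7: r + 6k = 1997.697235… → ⌈·⌉ = 1998
j=8: r + 7k = 2316.461941… → ⌈·⌉ = 2317
j=9: r + 8k = 2635.226647… → ⌈·⌉ = 2636
j=10: r + 9k = 2953.991352… → ⌈·⌉ = 2954
j=11: r + 10k = 3272.756058… → ⌈·⌉ = 3273
j=12: r + 11k = 3591.520764… → ⌈·⌉ = 3592
j=13: r + 12k = 3910.285470… → ⌈·⌉ = 3911
j=14: r + 13k = 4229.050176… → ⌈·⌉ = 4230
j=15: r + 14k = 4547.814882… → ⌈·⌉ = 4548
j=16: r + 15k = 4866.579588… → ⌈·⌉ = 4867
j=17: r + 16k = 5185.344294… → ⌈·⌉ = 5186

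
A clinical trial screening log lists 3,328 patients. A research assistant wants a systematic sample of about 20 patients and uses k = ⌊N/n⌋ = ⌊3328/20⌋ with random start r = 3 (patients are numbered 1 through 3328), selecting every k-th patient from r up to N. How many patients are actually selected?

k = ⌊3328/20⌋ = 166
Achieved size = ⌊(3328 − 3)/166⌋ + 1 = ⌊3325/166⌋ + 1 = 20 + 1 = 21
(last selection: 3 + 20×166 = 3323 ≤ 3328; next would be 3489 > 3328)

21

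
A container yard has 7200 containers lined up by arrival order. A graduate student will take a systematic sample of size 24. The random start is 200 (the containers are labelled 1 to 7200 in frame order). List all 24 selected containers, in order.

k = N/n = 7200/24 = 300
container 1: 200
container 2: 200 + 300 = 500
container 3: 500 + 300 = 800
container 4: 800 + 300 = 1100
container 5: 1100 + 300 = 1400
container 6: 1400 + 300 = 1700
container 7: 1700 + 300 = 2000
container 8: 2000 + 300 = 2300
container 9: 2300 + 300 = 2600
container 10: 2600 + 300 = 2900
container 11: 2900 + 300 = 3200
container 12: 3200 + 300 = 3500
container 13: 3500 + 300 = 3800
container 14: 3800 + 300 = 4100
container 15: 4100 + 300 = 4400
container 16: 4400 + 300 = 4700
container 17: 4700 + 300 = 5000
container 18: 5000 + 300 = 5300
container 19: 5300 + 300 = 5600
container 20: 5600 + 300 = 5900
container 21: 5900 + 300 = 6200
container 22: 6200 + 300 = 6500
container 23: 6500 + 300 = 6800
container 24: 6800 + 300 = 7100

200, 500, 800, 1100, 1400, 1700, 2000, 2300, 2600, 2900, 3200, 3500, 3800, 4100, 4400, 4700, 5000, 5300, 5600, 5900, 6200, 6500, 6800, 7100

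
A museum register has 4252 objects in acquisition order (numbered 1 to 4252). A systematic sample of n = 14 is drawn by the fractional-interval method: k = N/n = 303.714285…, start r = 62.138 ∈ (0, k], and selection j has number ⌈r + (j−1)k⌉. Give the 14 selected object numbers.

63, 366, 670, 974, 1277, 1581, 1885, 2189, 2492, 2796, 3100, 3403, 3707, 4011

j=1: r + 0k = 62.138 → ⌈·⌉ = 63
j=2: r + 1k = 365.852285… → ⌈·⌉ = 366
j=3: r + 2k = 669.566571… → ⌈·⌉ = 670
j=4: r + 3k = 973.280857… → ⌈·⌉ = 974
j=5: r + 4k = 1276.995142… → ⌈·⌉ = 1277
j=6: r + 5k = 1580.709428… → ⌈·⌉ = 1581
j=7: r + 6k = 1884.423714… → ⌈·⌉ = 1885
j=8: r + 7k = 2188.138 → ⌈·⌉ = 2189
j=9: r + 8k = 2491.852285… → ⌈·⌉ = 2492
j=10: r + 9k = 2795.566571… → ⌈·⌉ = 2796
j=11: r + 10k = 3099.280857… → ⌈·⌉ = 3100
j=12: r + 11k = 3402.995142… → ⌈·⌉ = 3403
j=13: r + 12k = 3706.709428… → ⌈·⌉ = 3707
j=14: r + 13k = 4010.423714… → ⌈·⌉ = 4011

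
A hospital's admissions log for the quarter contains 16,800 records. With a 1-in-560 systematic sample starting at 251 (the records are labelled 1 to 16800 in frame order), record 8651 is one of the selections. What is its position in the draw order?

k = 560
position = (8651 − 251)/560 + 1 = 8400/560 + 1 = 15 + 1 = 16

16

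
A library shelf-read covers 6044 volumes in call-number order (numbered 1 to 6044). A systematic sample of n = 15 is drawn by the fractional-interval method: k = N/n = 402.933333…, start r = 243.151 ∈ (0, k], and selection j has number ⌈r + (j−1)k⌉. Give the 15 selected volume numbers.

j=1: r + 0k = 243.151 → ⌈·⌉ = 244
j=2: r + 1k = 646.084333… → ⌈·⌉ = 647
j=3: r + 2k = 1049.017666… → ⌈·⌉ = 1050
j=4: r + 3k = 1451.951 → ⌈·⌉ = 1452
j=5: r + 4k = 1854.884333… → ⌈·⌉ = 1855
j=6: r + 5k = 2257.817666… → ⌈·⌉ = 2258
j=7: r + 6k = 2660.751 → ⌈·⌉ = 2661
j=8: r + 7k = 3063.684333… → ⌈·⌉ = 3064
j=9: r + 8k = 3466.617666… → ⌈·⌉ = 3467
j=10: r + 9k = 3869.551 → ⌈·⌉ = 3870
j=11: r + 10k = 4272.484333… → ⌈·⌉ = 4273
j=12: r + 11k = 4675.417666… → ⌈·⌉ = 4676
j=13: r + 12k = 5078.351 → ⌈·⌉ = 5079
j=14: r + 13k = 5481.284333… → ⌈·⌉ = 5482
j=15: r + 14k = 5884.217666… → ⌈·⌉ = 5885

244, 647, 1050, 1452, 1855, 2258, 2661, 3064, 3467, 3870, 4273, 4676, 5079, 5482, 5885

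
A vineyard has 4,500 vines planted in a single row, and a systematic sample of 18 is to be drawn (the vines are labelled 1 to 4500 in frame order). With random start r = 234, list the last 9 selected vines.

2484, 2734, 2984, 3234, 3484, 3734, 3984, 4234, 4484

k = N/n = 4500/18 = 250
10th selection = 234 + 9×250 = 2484
11th: 2484 + 250 = 2734
12th: 2734 + 250 = 2984
13th: 2984 + 250 = 3234
14th: 3234 + 250 = 3484
15th: 3484 + 250 = 3734
16th: 3734 + 250 = 3984
17th: 3984 + 250 = 4234
18th: 4234 + 250 = 4484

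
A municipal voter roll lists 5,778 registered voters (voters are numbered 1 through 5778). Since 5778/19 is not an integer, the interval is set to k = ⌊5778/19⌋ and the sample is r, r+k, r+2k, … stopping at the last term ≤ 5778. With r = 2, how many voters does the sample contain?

20

k = ⌊5778/19⌋ = 304
Achieved size = ⌊(5778 − 2)/304⌋ + 1 = ⌊5776/304⌋ + 1 = 19 + 1 = 20
(last selection: 2 + 19×304 = 5778 ≤ 5778; next would be 6082 > 5778)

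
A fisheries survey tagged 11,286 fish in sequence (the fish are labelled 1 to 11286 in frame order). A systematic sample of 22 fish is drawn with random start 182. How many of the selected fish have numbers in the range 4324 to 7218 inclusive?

5

k = 11286/22 = 513
First selection ≥ 4324: 182 + ⌈(4324−182)/513⌉·513 = 182 + 9×513 = 4799
Last selection ≤ 7218: 182 + ⌊(7218−182)/513⌋·513 = 182 + 13×513 = 6851
Count = 13 − 9 + 1 = 5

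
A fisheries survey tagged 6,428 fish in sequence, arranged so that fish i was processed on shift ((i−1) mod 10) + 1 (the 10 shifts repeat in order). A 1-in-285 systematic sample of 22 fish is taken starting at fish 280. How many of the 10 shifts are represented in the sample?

2

Consecutive selections differ by k = 285, so their shift numbers differ by 285 mod 10 = 5.
gcd(285, 10) = 5, so the sample visits 10/5 = 2 distinct residues mod 10.
Start 280 is shift 10; the shifts hit are 5, 10.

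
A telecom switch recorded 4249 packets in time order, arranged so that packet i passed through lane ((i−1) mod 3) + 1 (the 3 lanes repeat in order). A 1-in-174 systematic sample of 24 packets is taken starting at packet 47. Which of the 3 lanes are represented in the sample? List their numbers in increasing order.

2

Consecutive selections differ by k = 174, so their lane numbers differ by 174 mod 3 = 0.
gcd(174, 3) = 3, so the sample visits 3/3 = 1 distinct residues mod 3.
Start 47 is lane 2; the lanes hit are 2.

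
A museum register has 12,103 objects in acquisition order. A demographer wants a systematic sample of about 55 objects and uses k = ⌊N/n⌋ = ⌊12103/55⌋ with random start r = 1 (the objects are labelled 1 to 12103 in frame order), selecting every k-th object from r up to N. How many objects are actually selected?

k = ⌊12103/55⌋ = 220
Achieved size = ⌊(12103 − 1)/220⌋ + 1 = ⌊12102/220⌋ + 1 = 55 + 1 = 56
(last selection: 1 + 55×220 = 12101 ≤ 12103; next would be 12321 > 12103)

56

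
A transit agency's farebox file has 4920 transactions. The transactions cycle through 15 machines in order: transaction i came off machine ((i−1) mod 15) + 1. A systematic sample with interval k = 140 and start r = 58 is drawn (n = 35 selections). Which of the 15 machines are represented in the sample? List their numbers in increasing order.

Consecutive selections differ by k = 140, so their machine numbers differ by 140 mod 15 = 5.
gcd(140, 15) = 5, so the sample visits 15/5 = 3 distinct residues mod 15.
Start 58 is machine 13; the machines hit are 3, 8, 13.

3, 8, 13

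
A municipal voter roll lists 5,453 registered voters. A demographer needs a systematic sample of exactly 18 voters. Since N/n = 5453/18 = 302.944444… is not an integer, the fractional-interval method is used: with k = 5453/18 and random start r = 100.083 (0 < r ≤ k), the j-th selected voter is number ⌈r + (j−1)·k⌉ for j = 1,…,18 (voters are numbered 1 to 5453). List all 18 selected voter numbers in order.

101, 404, 706, 1009, 1312, 1615, 1918, 2221, 2524, 2827, 3130, 3433, 3736, 4039, 4342, 4645, 4948, 5251

j=1: r + 0k = 100.083 → ⌈·⌉ = 101
j=2: r + 1k = 403.027444… → ⌈·⌉ = 404
j=3: r + 2k = 705.971888… → ⌈·⌉ = 706
j=4: r + 3k = 1008.916333… → ⌈·⌉ = 1009
j=5: r + 4k = 1311.860777… → ⌈·⌉ = 1312
j=6: r + 5k = 1614.805222… → ⌈·⌉ = 1615
j=7: r + 6k = 1917.749666… → ⌈·⌉ = 1918
j=8: r + 7k = 2220.694111… → ⌈·⌉ = 2221
j=9: r + 8k = 2523.638555… → ⌈·⌉ = 2524
j=10: r + 9k = 2826.583 → ⌈·⌉ = 2827
j=11: r + 10k = 3129.527444… → ⌈·⌉ = 3130
j=12: r + 11k = 3432.471888… → ⌈·⌉ = 3433
j=13: r + 12k = 3735.416333… → ⌈·⌉ = 3736
j=14: r + 13k = 4038.360777… → ⌈·⌉ = 4039
j=15: r + 14k = 4341.305222… → ⌈·⌉ = 4342
j=16: r + 15k = 4644.249666… → ⌈·⌉ = 4645
j=17: r + 16k = 4947.194111… → ⌈·⌉ = 4948
j=18: r + 17k = 5250.138555… → ⌈·⌉ = 5251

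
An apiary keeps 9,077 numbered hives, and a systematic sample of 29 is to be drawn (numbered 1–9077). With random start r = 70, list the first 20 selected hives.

70, 383, 696, 1009, 1322, 1635, 1948, 2261, 2574, 2887, 3200, 3513, 3826, 4139, 4452, 4765, 5078, 5391, 5704, 6017

k = N/n = 9077/29 = 313
hive 1: 70
hive 2: 70 + 313 = 383
hive 3: 383 + 313 = 696
hive 4: 696 + 313 = 1009
hive 5: 1009 + 313 = 1322
hive 6: 1322 + 313 = 1635
hive 7: 1635 + 313 = 1948
hive 8: 1948 + 313 = 2261
hive 9: 2261 + 313 = 2574
hive 10: 2574 + 313 = 2887
hive 11: 2887 + 313 = 3200
hive 12: 3200 + 313 = 3513
hive 13: 3513 + 313 = 3826
hive 14: 3826 + 313 = 4139
hive 15: 4139 + 313 = 4452
hive 16: 4452 + 313 = 4765
hive 17: 4765 + 313 = 5078
hive 18: 5078 + 313 = 5391
hive 19: 5391 + 313 = 5704
hive 20: 5704 + 313 = 6017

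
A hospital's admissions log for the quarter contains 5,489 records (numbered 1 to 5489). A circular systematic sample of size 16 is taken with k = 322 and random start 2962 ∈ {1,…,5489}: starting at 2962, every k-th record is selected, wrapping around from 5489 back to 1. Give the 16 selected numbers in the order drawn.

2962, 3284, 3606, 3928, 4250, 4572, 4894, 5216, 49, 371, 693, 1015, 1337, 1659, 1981, 2303

Selection 1: 2962
Selection 2: 2962 + 322 = 3284
Selection 3: 3284 + 322 = 3606
Selection 4: 3606 + 322 = 3928
Selection 5: 3928 + 322 = 4250
Selection 6: 4250 + 322 = 4572
Selection 7: 4572 + 322 = 4894
Selection 8: 4894 + 322 = 5216
Selection 9: 5216 + 322 = 5538 → 5538 − 5489 = 49
Selection 10: 49 + 322 = 371
Selection 11: 371 + 322 = 693
Selection 12: 693 + 322 = 1015
Selection 13: 1015 + 322 = 1337
Selection 14: 1337 + 322 = 1659
Selection 15: 1659 + 322 = 1981
Selection 16: 1981 + 322 = 2303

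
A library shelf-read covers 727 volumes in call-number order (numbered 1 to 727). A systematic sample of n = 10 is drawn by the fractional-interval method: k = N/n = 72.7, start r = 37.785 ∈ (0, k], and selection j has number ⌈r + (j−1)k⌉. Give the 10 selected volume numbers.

j=1: r + 0k = 37.785 → ⌈·⌉ = 38
j=2: r + 1k = 110.485 → ⌈·⌉ = 111
j=3: r + 2k = 183.185 → ⌈·⌉ = 184
j=4: r + 3k = 255.885 → ⌈·⌉ = 256
j=5: r + 4k = 328.585 → ⌈·⌉ = 329
j=6: r + 5k = 401.285 → ⌈·⌉ = 402
j=7: r + 6k = 473.985 → ⌈·⌉ = 474
j=8: r + 7k = 546.685 → ⌈·⌉ = 547
j=9: r + 8k = 619.385 → ⌈·⌉ = 620
j=10: r + 9k = 692.085 → ⌈·⌉ = 693

38, 111, 184, 256, 329, 402, 474, 547, 620, 693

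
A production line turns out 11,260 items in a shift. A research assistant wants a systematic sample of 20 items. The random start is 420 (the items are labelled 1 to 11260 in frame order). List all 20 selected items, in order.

k = N/n = 11260/20 = 563
item 1: 420
item 2: 420 + 563 = 983
item 3: 983 + 563 = 1546
item 4: 1546 + 563 = 2109
item 5: 2109 + 563 = 2672
item 6: 2672 + 563 = 3235
item 7: 3235 + 563 = 3798
item 8: 3798 + 563 = 4361
item 9: 4361 + 563 = 4924
item 10: 4924 + 563 = 5487
item 11: 5487 + 563 = 6050
item 12: 6050 + 563 = 6613
item 13: 6613 + 563 = 7176
item 14: 7176 + 563 = 7739
item 15: 7739 + 563 = 8302
item 16: 8302 + 563 = 8865
item 17: 8865 + 563 = 9428
item 18: 9428 + 563 = 9991
item 19: 9991 + 563 = 10554
item 20: 10554 + 563 = 11117

420, 983, 1546, 2109, 2672, 3235, 3798, 4361, 4924, 5487, 6050, 6613, 7176, 7739, 8302, 8865, 9428, 9991, 10554, 11117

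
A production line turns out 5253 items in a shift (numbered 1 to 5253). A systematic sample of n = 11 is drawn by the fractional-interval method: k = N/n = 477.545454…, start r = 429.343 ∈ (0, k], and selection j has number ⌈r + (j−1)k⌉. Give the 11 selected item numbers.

j=1: r + 0k = 429.343 → ⌈·⌉ = 430
j=2: r + 1k = 906.888454… → ⌈·⌉ = 907
j=3: r + 2k = 1384.433909… → ⌈·⌉ = 1385
j=4: r + 3k = 1861.979363… → ⌈·⌉ = 1862
j=5: r + 4k = 2339.524818… → ⌈·⌉ = 2340
j=6: r + 5k = 2817.070272… → ⌈·⌉ = 2818
j=7: r + 6k = 3294.615727… → ⌈·⌉ = 3295
j=8: r + 7k = 3772.161181… → ⌈·⌉ = 3773
j=9: r + 8k = 4249.706636… → ⌈·⌉ = 4250
j=10: r + 9k = 4727.252090… → ⌈·⌉ = 4728
j=11: r + 10k = 5204.797545… → ⌈·⌉ = 5205

430, 907, 1385, 1862, 2340, 2818, 3295, 3773, 4250, 4728, 5205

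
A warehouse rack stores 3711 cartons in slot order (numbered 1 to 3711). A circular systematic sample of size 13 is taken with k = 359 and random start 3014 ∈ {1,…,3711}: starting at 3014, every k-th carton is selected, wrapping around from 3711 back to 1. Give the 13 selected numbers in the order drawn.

Selection 1: 3014
Selection 2: 3014 + 359 = 3373
Selection 3: 3373 + 359 = 3732 → 3732 − 3711 = 21
Selection 4: 21 + 359 = 380
Selection 5: 380 + 359 = 739
Selection 6: 739 + 359 = 1098
Selection 7: 1098 + 359 = 1457
Selection 8: 1457 + 359 = 1816
Selection 9: 1816 + 359 = 2175
Selection 10: 2175 + 359 = 2534
Selection 11: 2534 + 359 = 2893
Selection 12: 2893 + 359 = 3252
Selection 13: 3252 + 359 = 3611

3014, 3373, 21, 380, 739, 1098, 1457, 1816, 2175, 2534, 2893, 3252, 3611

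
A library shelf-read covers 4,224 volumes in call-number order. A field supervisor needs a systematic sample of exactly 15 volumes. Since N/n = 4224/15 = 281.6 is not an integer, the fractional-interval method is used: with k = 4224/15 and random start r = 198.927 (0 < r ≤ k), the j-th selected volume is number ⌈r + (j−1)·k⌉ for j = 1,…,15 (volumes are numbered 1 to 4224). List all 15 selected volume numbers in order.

j=1: r + 0k = 198.927 → ⌈·⌉ = 199
j=2: r + 1k = 480.527 → ⌈·⌉ = 481
j=3: r + 2k = 762.127 → ⌈·⌉ = 763
j=4: r + 3k = 1043.727 → ⌈·⌉ = 1044
j=5: r + 4k = 1325.327 → ⌈·⌉ = 1326
j=6: r + 5k = 1606.927 → ⌈·⌉ = 1607
j=7: r + 6k = 1888.527 → ⌈·⌉ = 1889
j=8: r + 7k = 2170.127 → ⌈·⌉ = 2171
j=9: r + 8k = 2451.727 → ⌈·⌉ = 2452
j=10: r + 9k = 2733.327 → ⌈·⌉ = 2734
j=11: r + 10k = 3014.927 → ⌈·⌉ = 3015
j=12: r + 11k = 3296.527 → ⌈·⌉ = 3297
j=13: r + 12k = 3578.127 → ⌈·⌉ = 3579
j=14: r + 13k = 3859.727 → ⌈·⌉ = 3860
j=15: r + 14k = 4141.327 → ⌈·⌉ = 4142

199, 481, 763, 1044, 1326, 1607, 1889, 2171, 2452, 2734, 3015, 3297, 3579, 3860, 4142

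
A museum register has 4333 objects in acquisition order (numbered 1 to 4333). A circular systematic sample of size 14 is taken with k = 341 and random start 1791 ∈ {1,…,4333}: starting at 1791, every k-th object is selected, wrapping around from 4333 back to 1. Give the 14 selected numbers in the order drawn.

Selection 1: 1791
Selection 2: 1791 + 341 = 2132
Selection 3: 2132 + 341 = 2473
Selection 4: 2473 + 341 = 2814
Selection 5: 2814 + 341 = 3155
Selection 6: 3155 + 341 = 3496
Selection 7: 3496 + 341 = 3837
Selection 8: 3837 + 341 = 4178
Selection 9: 4178 + 341 = 4519 → 4519 − 4333 = 186
Selection 10: 186 + 341 = 527
Selection 11: 527 + 341 = 868
Selection 12: 868 + 341 = 1209
Selection 13: 1209 + 341 = 1550
Selection 14: 1550 + 341 = 1891

1791, 2132, 2473, 2814, 3155, 3496, 3837, 4178, 186, 527, 868, 1209, 1550, 1891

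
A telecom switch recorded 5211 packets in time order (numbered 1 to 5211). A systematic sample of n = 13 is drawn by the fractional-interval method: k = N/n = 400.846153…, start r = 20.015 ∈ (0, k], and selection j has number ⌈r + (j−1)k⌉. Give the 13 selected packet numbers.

21, 421, 822, 1223, 1624, 2025, 2426, 2826, 3227, 3628, 4029, 4430, 4831

j=1: r + 0k = 20.015 → ⌈·⌉ = 21
j=2: r + 1k = 420.861153… → ⌈·⌉ = 421
j=3: r + 2k = 821.707307… → ⌈·⌉ = 822
j=4: r + 3k = 1222.553461… → ⌈·⌉ = 1223
j=5: r + 4k = 1623.399615… → ⌈·⌉ = 1624
j=6: r + 5k = 2024.245769… → ⌈·⌉ = 2025
j=7: r + 6k = 2425.091923… → ⌈·⌉ = 2426
j=8: r + 7k = 2825.938076… → ⌈·⌉ = 2826
j=9: r + 8k = 3226.784230… → ⌈·⌉ = 3227
j=10: r + 9k = 3627.630384… → ⌈·⌉ = 3628
j=11: r + 10k = 4028.476538… → ⌈·⌉ = 4029
j=12: r + 11k = 4429.322692… → ⌈·⌉ = 4430
j=13: r + 12k = 4830.168846… → ⌈·⌉ = 4831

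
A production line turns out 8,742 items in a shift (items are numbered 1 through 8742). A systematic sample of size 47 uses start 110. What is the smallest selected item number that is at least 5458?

k = 8742/47 = 186
Steps past start: ⌈(5458 − 110)/186⌉ = ⌈5348/186⌉ = 29
Selected item: 110 + 29×186 = 5504

5504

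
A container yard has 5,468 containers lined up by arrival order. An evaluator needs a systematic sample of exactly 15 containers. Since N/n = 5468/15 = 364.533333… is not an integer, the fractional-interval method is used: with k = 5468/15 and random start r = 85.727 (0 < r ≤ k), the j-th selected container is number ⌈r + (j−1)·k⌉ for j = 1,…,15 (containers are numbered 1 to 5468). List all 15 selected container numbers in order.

86, 451, 815, 1180, 1544, 1909, 2273, 2638, 3002, 3367, 3732, 4096, 4461, 4825, 5190

j=1: r + 0k = 85.727 → ⌈·⌉ = 86
j=2: r + 1k = 450.260333… → ⌈·⌉ = 451
j=3: r + 2k = 814.793666… → ⌈·⌉ = 815
j=4: r + 3k = 1179.327 → ⌈·⌉ = 1180
j=5: r + 4k = 1543.860333… → ⌈·⌉ = 1544
j=6: r + 5k = 1908.393666… → ⌈·⌉ = 1909
j=7: r + 6k = 2272.927 → ⌈·⌉ = 2273
j=8: r + 7k = 2637.460333… → ⌈·⌉ = 2638
j=9: r + 8k = 3001.993666… → ⌈·⌉ = 3002
j=10: r + 9k = 3366.527 → ⌈·⌉ = 3367
j=11: r + 10k = 3731.060333… → ⌈·⌉ = 3732
j=12: r + 11k = 4095.593666… → ⌈·⌉ = 4096
j=13: r + 12k = 4460.127 → ⌈·⌉ = 4461
j=14: r + 13k = 4824.660333… → ⌈·⌉ = 4825
j=15: r + 14k = 5189.193666… → ⌈·⌉ = 5190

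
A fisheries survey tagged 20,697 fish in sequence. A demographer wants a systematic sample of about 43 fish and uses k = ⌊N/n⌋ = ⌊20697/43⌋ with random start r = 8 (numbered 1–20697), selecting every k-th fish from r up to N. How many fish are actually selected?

44

k = ⌊20697/43⌋ = 481
Achieved size = ⌊(20697 − 8)/481⌋ + 1 = ⌊20689/481⌋ + 1 = 43 + 1 = 44
(last selection: 8 + 43×481 = 20691 ≤ 20697; next would be 21172 > 20697)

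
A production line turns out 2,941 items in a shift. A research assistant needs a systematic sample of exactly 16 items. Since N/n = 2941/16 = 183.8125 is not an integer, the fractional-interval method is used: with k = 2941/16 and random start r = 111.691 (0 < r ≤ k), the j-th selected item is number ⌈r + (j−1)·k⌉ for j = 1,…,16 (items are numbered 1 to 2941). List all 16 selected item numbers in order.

j=1: r + 0k = 111.691 → ⌈·⌉ = 112
j=2: r + 1k = 295.5035 → ⌈·⌉ = 296
j=3: r + 2k = 479.316 → ⌈·⌉ = 480
j=4: r + 3k = 663.1285 → ⌈·⌉ = 664
j=5: r + 4k = 846.941 → ⌈·⌉ = 847
j=6: r + 5k = 1030.7535 → ⌈·⌉ = 1031
j=7: r + 6k = 1214.566 → ⌈·⌉ = 1215
j=8: r + 7k = 1398.3785 → ⌈·⌉ = 1399
j=9: r + 8k = 1582.191 → ⌈·⌉ = 1583
j=10: r + 9k = 1766.0035 → ⌈·⌉ = 1767
j=11: r + 10k = 1949.816 → ⌈·⌉ = 1950
j=12: r + 11k = 2133.6285 → ⌈·⌉ = 2134
j=13: r + 12k = 2317.441 → ⌈·⌉ = 2318
j=14: r + 13k = 2501.2535 → ⌈·⌉ = 2502
j=15: r + 14k = 2685.066 → ⌈·⌉ = 2686
j=16: r + 15k = 2868.8785 → ⌈·⌉ = 2869

112, 296, 480, 664, 847, 1031, 1215, 1399, 1583, 1767, 1950, 2134, 2318, 2502, 2686, 2869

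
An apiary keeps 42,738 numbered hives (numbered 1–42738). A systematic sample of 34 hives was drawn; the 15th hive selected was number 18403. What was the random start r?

k = 42738/34 = 1257
r = 18403 − (15−1)×1257 = 18403 − 17598 = 805

805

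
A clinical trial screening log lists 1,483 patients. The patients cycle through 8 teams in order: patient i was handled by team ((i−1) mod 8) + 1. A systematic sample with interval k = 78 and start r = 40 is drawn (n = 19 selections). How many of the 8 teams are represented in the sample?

Consecutive selections differ by k = 78, so their team numbers differ by 78 mod 8 = 6.
gcd(78, 8) = 2, so the sample visits 8/2 = 4 distinct residues mod 8.
Start 40 is team 8; the teams hit are 2, 4, 6, 8.

4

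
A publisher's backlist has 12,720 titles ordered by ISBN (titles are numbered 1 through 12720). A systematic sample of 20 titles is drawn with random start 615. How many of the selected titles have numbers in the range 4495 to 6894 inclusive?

3

k = 12720/20 = 636
First selection ≥ 4495: 615 + ⌈(4495−615)/636⌉·636 = 615 + 7×636 = 5067
Last selection ≤ 6894: 615 + ⌊(6894−615)/636⌋·636 = 615 + 9×636 = 6339
Count = 9 − 7 + 1 = 3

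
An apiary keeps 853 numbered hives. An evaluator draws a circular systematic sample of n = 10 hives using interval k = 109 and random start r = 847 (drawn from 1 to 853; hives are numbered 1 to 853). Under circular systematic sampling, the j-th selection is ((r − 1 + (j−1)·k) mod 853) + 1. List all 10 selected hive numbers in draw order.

Selection 1: 847
Selection 2: 847 + 109 = 956 → 956 − 853 = 103
Selection 3: 103 + 109 = 212
Selection 4: 212 + 109 = 321
Selection 5: 321 + 109 = 430
Selection 6: 430 + 109 = 539
Selection 7: 539 + 109 = 648
Selection 8: 648 + 109 = 757
Selection 9: 757 + 109 = 866 → 866 − 853 = 13
Selection 10: 13 + 109 = 122

847, 103, 212, 321, 430, 539, 648, 757, 13, 122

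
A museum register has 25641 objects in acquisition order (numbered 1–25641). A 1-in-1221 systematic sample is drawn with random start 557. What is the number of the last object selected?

k = 1221
21st selection = r + (21−1)·k = 557 + 20×1221 = 557 + 24420 = 24977

24977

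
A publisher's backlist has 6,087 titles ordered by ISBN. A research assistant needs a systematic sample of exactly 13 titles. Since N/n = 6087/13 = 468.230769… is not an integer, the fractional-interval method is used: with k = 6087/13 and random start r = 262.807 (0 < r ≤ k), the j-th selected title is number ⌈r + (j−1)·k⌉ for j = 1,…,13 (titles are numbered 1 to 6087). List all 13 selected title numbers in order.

j=1: r + 0k = 262.807 → ⌈·⌉ = 263
j=2: r + 1k = 731.037769… → ⌈·⌉ = 732
j=3: r + 2k = 1199.268538… → ⌈·⌉ = 1200
j=4: r + 3k = 1667.499307… → ⌈·⌉ = 1668
j=5: r + 4k = 2135.730076… → ⌈·⌉ = 2136
j=6: r + 5k = 2603.960846… → ⌈·⌉ = 2604
j=7: r + 6k = 3072.191615… → ⌈·⌉ = 3073
j=8: r + 7k = 3540.422384… → ⌈·⌉ = 3541
j=9: r + 8k = 4008.653153… → ⌈·⌉ = 4009
j=10: r + 9k = 4476.883923… → ⌈·⌉ = 4477
j=11: r + 10k = 4945.114692… → ⌈·⌉ = 4946
j=12: r + 11k = 5413.345461… → ⌈·⌉ = 5414
j=13: r + 12k = 5881.576230… → ⌈·⌉ = 5882

263, 732, 1200, 1668, 2136, 2604, 3073, 3541, 4009, 4477, 4946, 5414, 5882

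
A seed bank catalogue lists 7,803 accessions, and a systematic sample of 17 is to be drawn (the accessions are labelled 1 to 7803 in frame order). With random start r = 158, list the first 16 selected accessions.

k = N/n = 7803/17 = 459
accession 1: 158
accession 2: 158 + 459 = 617
accession 3: 617 + 459 = 1076
accession 4: 1076 + 459 = 1535
accession 5: 1535 + 459 = 1994
accession 6: 1994 + 459 = 2453
accession 7: 2453 + 459 = 2912
accession 8: 2912 + 459 = 3371
accession 9: 3371 + 459 = 3830
accession 10: 3830 + 459 = 4289
accession 11: 4289 + 459 = 4748
accession 12: 4748 + 459 = 5207
accession 13: 5207 + 459 = 5666
accession 14: 5666 + 459 = 6125
accession 15: 6125 + 459 = 6584
accession 16: 6584 + 459 = 7043

158, 617, 1076, 1535, 1994, 2453, 2912, 3371, 3830, 4289, 4748, 5207, 5666, 6125, 6584, 7043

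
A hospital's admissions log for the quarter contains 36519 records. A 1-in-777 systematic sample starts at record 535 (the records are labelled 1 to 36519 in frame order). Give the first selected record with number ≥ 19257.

k = 777
Steps past start: ⌈(19257 − 535)/777⌉ = ⌈18722/777⌉ = 25
Selected record: 535 + 25×777 = 19960

19960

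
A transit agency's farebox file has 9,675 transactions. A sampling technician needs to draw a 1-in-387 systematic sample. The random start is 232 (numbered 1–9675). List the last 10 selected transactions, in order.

16th selection = 232 + 15×387 = 6037
17th: 6037 + 387 = 6424
18th: 6424 + 387 = 6811
19th: 6811 + 387 = 7198
20th: 7198 + 387 = 7585
21st: 7585 + 387 = 7972
22nd: 7972 + 387 = 8359
23rd: 8359 + 387 = 8746
24th: 8746 + 387 = 9133
25th: 9133 + 387 = 9520

6037, 6424, 6811, 7198, 7585, 7972, 8359, 8746, 9133, 9520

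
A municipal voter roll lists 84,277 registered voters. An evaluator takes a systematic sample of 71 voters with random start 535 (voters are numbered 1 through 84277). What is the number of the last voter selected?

83625

k = 84277/71 = 1187
71st selection = r + (71−1)·k = 535 + 70×1187 = 535 + 83090 = 83625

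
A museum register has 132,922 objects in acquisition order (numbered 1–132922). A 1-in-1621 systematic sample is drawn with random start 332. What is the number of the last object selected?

k = 1621
82nd selection = r + (82−1)·k = 332 + 81×1621 = 332 + 131301 = 131633

131633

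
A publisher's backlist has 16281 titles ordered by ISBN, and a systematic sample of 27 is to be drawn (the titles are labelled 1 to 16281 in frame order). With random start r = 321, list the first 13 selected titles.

k = N/n = 16281/27 = 603
title 1: 321
title 2: 321 + 603 = 924
title 3: 924 + 603 = 1527
title 4: 1527 + 603 = 2130
title 5: 2130 + 603 = 2733
title 6: 2733 + 603 = 3336
title 7: 3336 + 603 = 3939
title 8: 3939 + 603 = 4542
title 9: 4542 + 603 = 5145
title 10: 5145 + 603 = 5748
title 11: 5748 + 603 = 6351
title 12: 6351 + 603 = 6954
title 13: 6954 + 603 = 7557

321, 924, 1527, 2130, 2733, 3336, 3939, 4542, 5145, 5748, 6351, 6954, 7557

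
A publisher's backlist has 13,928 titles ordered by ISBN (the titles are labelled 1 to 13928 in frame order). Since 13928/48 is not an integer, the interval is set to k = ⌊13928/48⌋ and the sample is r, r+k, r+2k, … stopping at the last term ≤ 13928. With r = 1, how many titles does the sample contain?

49

k = ⌊13928/48⌋ = 290
Achieved size = ⌊(13928 − 1)/290⌋ + 1 = ⌊13927/290⌋ + 1 = 48 + 1 = 49
(last selection: 1 + 48×290 = 13921 ≤ 13928; next would be 14211 > 13928)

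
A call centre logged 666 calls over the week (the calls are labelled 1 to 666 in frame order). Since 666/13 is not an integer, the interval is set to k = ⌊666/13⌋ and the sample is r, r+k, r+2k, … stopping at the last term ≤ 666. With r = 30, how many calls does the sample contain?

13

k = ⌊666/13⌋ = 51
Achieved size = ⌊(666 − 30)/51⌋ + 1 = ⌊636/51⌋ + 1 = 12 + 1 = 13
(last selection: 30 + 12×51 = 642 ≤ 666; next would be 693 > 666)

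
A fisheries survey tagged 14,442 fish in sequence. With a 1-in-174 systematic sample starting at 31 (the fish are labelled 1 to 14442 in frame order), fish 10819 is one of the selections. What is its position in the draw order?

k = 174
position = (10819 − 31)/174 + 1 = 10788/174 + 1 = 62 + 1 = 63

63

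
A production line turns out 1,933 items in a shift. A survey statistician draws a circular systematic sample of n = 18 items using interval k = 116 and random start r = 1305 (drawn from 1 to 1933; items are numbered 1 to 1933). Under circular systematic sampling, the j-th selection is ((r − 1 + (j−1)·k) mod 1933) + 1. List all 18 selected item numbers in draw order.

Selection 1: 1305
Selection 2: 1305 + 116 = 1421
Selection 3: 1421 + 116 = 1537
Selection 4: 1537 + 116 = 1653
Selection 5: 1653 + 116 = 1769
Selection 6: 1769 + 116 = 1885
Selection 7: 1885 + 116 = 2001 → 2001 − 1933 = 68
Selection 8: 68 + 116 = 184
Selection 9: 184 + 116 = 300
Selection 10: 300 + 116 = 416
Selection 11: 416 + 116 = 532
Selection 12: 532 + 116 = 648
Selection 13: 648 + 116 = 764
Selection 14: 764 + 116 = 880
Selection 15: 880 + 116 = 996
Selection 16: 996 + 116 = 1112
Selection 17: 1112 + 116 = 1228
Selection 18: 1228 + 116 = 1344

1305, 1421, 1537, 1653, 1769, 1885, 68, 184, 300, 416, 532, 648, 764, 880, 996, 1112, 1228, 1344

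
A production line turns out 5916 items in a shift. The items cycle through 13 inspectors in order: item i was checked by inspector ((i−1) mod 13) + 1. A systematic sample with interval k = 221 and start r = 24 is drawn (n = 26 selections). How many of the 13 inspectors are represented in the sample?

Consecutive selections differ by k = 221, so their inspector numbers differ by 221 mod 13 = 0.
gcd(221, 13) = 13, so the sample visits 13/13 = 1 distinct residues mod 13.
Start 24 is inspector 11; the inspectors hit are 11.

1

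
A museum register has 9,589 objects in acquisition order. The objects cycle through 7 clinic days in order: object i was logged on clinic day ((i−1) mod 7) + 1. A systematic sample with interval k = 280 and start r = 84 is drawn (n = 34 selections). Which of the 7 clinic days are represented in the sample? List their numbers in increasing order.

Consecutive selections differ by k = 280, so their clinic day numbers differ by 280 mod 7 = 0.
gcd(280, 7) = 7, so the sample visits 7/7 = 1 distinct residues mod 7.
Start 84 is clinic day 7; the clinic days hit are 7.

7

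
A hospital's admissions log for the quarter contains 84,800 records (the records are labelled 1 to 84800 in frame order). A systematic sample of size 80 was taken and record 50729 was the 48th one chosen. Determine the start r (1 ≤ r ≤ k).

k = 84800/80 = 1060
r = 50729 − (48−1)×1060 = 50729 − 49820 = 909

909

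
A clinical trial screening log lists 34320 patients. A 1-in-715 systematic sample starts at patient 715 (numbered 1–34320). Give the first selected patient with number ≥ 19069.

19305

k = 715
Steps past start: ⌈(19069 − 715)/715⌉ = ⌈18354/715⌉ = 26
Selected patient: 715 + 26×715 = 19305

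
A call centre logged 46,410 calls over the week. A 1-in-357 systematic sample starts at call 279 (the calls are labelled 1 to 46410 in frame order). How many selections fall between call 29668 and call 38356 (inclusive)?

24

k = 357
First selection ≥ 29668: 279 + ⌈(29668−279)/357⌉·357 = 279 + 83×357 = 29910
Last selection ≤ 38356: 279 + ⌊(38356−279)/357⌋·357 = 279 + 106×357 = 38121
Count = 106 − 83 + 1 = 24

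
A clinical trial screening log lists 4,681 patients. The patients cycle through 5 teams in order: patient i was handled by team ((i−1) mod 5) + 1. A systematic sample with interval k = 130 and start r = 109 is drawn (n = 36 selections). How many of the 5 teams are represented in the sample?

Consecutive selections differ by k = 130, so their team numbers differ by 130 mod 5 = 0.
gcd(130, 5) = 5, so the sample visits 5/5 = 1 distinct residues mod 5.
Start 109 is team 4; the teams hit are 4.

1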